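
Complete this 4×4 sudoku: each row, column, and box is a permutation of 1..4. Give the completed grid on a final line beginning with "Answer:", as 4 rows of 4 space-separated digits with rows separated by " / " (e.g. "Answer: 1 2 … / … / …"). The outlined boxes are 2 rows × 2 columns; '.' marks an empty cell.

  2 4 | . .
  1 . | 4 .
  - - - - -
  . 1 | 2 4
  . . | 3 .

Step 1. [r1c4∈{1,3}] r1c4 is the only open cell in row 1 admitting 3. So r1c4=3.
Step 2. [r1c3∈{1}] r1c3 is down to just 1, so r1c3=1.
Step 3. [r2c2∈{3}] r2c2 is down to just 3 ⇒ r2c2=3.
Step 4. [r4c4∈{1}] r4c4's peers cover all but 1 ⇒ r4c4=1.
Step 5. [r4c1∈{4}] r4c1 is down to just 4. So r4c1=4.
Step 6. [r4c2∈{2}] only 2 remains possible at r4c2, so r4c2=2.
Step 7. [r2c4∈{2}] r2c4's peers cover all but 2, so r2c4=2.
Step 8. [r3c1∈{3}] r3c1's peers cover all but 3, so r3c1=3.

Answer: 2 4 1 3 / 1 3 4 2 / 3 1 2 4 / 4 2 3 1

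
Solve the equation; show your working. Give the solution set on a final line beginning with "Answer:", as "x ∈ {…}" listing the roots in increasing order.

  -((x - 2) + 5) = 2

Step 1. [-((x - 2) + 5) = 2] LHS negated; negate both sides. So neg: (x - 2) + 5 = -2.
Step 2. [(x - 2) + 5 = -2] +5 is outermost — subtract 5 both sides, so sub: x - 2 = -7.
Step 3. [x - 2 = -7] -2 is outermost — add 2 both sides, so sub: x = -5.

Answer: x ∈ {-5}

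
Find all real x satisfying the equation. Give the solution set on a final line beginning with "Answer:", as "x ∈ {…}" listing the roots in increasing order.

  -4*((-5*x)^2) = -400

Step 1. [-4*((-5*x)^2) = -400] LHS = -4·(…); ÷-4 both sides ⇒ div: (-5*x)^2 = 100.
Step 2. [(-5*x)^2 = 100] LHS squared, RHS 100 ≥ 0: apply √ (±). So sqrt: -5*x = 10 or -10.
Step 3. [-5*x = 10 or -10] divide by the outer -5 ⇒ div: x = -2 or 2.

Answer: x ∈ {-2, 2}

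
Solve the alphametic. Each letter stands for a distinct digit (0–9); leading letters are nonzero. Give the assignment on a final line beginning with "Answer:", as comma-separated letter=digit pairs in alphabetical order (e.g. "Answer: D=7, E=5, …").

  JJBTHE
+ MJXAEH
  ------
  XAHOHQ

Step 1. [col 1: E + H ≡ Q (mod 10)] no forcing yet in column 1 (carry-in 0); E=9 is free and consistent — try it ⇒ E=9.
Step 2. [col 1: E + H ≡ Q (mod 10)] no forcing yet in column 1 (carry-in 0); Q=0 is free and consistent — try it ⇒ Q=0.
Step 3. [col 1: E + H ≡ Q (mod 10)] column 1: given E=9, Q=0, carry-in 0, and digits 0,9 already taken and all letters distinct, E+H≡Q (mod 10) forces H=1 ⇒ H=1.
Step 4. [col 3: T + A ≡ O (mod 10)] no forcing yet in column 3 (carry-in 1); O=4 is free and consistent — try it. So O=4.
Step 5. [col 3: T + A ≡ O (mod 10)] column 3 (T + A ≡ O (mod 10), carry-in 1) doesn't pin T yet; pick T=6 and continue, so T=6.
Step 6. [col 3: T + A ≡ O (mod 10)] column 3: given T=6, O=4, carry-in 1, and digits 0,1,4,6,9 already taken and all letters distinct, T+A≡O (mod 10) forces A=7. So A=7.
Step 7. [col 4: B + X ≡ H (mod 10)] column 4 (B + X ≡ H (mod 10), carry-in 1) doesn't pin X yet; pick X=8 and continue ⇒ X=8.
Step 8. [col 4: B + X ≡ H (mod 10)] column 4: given X=8, H=1, carry-in 1, and digits 0,1,4,6,7,8,9 already taken and all letters distinct, B+X≡H (mod 10) forces B=2 ⇒ B=2.
Step 9. [col 5: J + J ≡ A (mod 10)] in column 5 we have J+J≡A with carry-in 1; given A=7 and digits 0,1,2,4,6,7,8,9 already taken and all letters distinct, that pins J to 3. So J=3.
Step 10. [col 6: J + M ≡ X (mod 10)] column 6 reads J+M+carry(0)=X with J=3, X=8; with digits 0,1,2,3,4,6,7,8,9 already taken and all letters distinct, the only value for M is 5. So M=5.

Answer: A=7, B=2, E=9, H=1, J=3, M=5, O=4, Q=0, T=6, X=8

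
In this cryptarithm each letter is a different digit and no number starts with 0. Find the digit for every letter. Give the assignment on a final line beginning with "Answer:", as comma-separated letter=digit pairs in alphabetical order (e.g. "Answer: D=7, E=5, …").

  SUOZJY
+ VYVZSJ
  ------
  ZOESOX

Step 1. [col 1: Y + J ≡ X (mod 10)] column 1 (Y + J ≡ X (mod 10), carry-in 0) doesn't pin X yet; pick X=0 and continue ⇒ X=0.
Step 2. [col 1: Y + J ≡ X (mod 10)] column 1 (Y + J ≡ X (mod 10), carry-in 0) doesn't pin J yet; pick J=1 and continue, so J=1.
Step 3. [col 1: Y + J ≡ X (mod 10)] column 1 reads Y+J+carry(0)=X with J=1, X=0; with digits 0,1 already taken and all letters distinct, the only value for Y is 9, so Y=9.
Step 4. [col 2: J + S ≡ O (mod 10)] no forcing yet in column 2 (carry-in 1); S=2 is free and consistent — try it ⇒ S=2.
Step 5. [col 2: J + S ≡ O (mod 10)] column 2: given J=1, S=2, carry-in 1, and digits 0,1,2,9 already taken and all letters distinct, J+S≡O (mod 10) forces O=4 ⇒ O=4.
Step 6. [col 3: Z + Z ≡ S (mod 10)] column 3 reads Z+Z+carry(0)=S with S=2; with digits 0,1,2,4,9 already taken and all letters distinct, the only value for Z is 6. So Z=6.
Step 7. [col 4: O + V ≡ E (mod 10)] no forcing yet in column 4 (carry-in 1); E=8 is free and consistent — try it ⇒ E=8.
Step 8. [col 4: O + V ≡ E (mod 10)] in column 4 we have O+V≡E with carry-in 1; given O=4, E=8 and digits 0,1,2,4,6,8,9 already taken and all letters distinct, that pins V to 3 ⇒ V=3.
Step 9. [col 5: U + Y ≡ O (mod 10)] column 5 reads U+Y+carry(0)=O with Y=9, O=4; with digits 0,1,2,3,4,6,8,9 already taken and all letters distinct, the only value for U is 5, so U=5.

Answer: E=8, J=1, O=4, S=2, U=5, V=3, X=0, Y=9, Z=6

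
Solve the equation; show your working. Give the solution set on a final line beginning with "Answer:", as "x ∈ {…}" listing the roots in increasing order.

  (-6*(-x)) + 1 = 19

Step 1. [(-6*(-x)) + 1 = 19] subtract 1: x sits inside (… + 1). So sub: -6*(-x) = 18.
Step 2. [-6*(-x) = 18] LHS = -6·(…); ÷-6 both sides. So div: -x = -3.
Step 3. [-x = -3] leading − — multiply by −1, so neg: x = 3.

Answer: x ∈ {3}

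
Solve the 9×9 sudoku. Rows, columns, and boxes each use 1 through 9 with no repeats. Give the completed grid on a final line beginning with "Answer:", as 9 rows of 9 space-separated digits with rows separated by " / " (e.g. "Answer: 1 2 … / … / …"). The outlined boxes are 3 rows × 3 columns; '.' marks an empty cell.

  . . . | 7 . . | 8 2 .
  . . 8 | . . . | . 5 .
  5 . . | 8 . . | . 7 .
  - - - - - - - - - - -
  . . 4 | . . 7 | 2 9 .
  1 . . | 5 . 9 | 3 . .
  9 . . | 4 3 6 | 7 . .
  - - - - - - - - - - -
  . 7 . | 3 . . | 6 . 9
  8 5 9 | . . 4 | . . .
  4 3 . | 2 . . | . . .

Step 1. [r8c7∈{1}] nothing but 1 survives at r8c7. So r8c7=1.
Step 2. [r9c5∈{1,5,6,7,8,9}] row 9 places 9 nowhere but r9c5. So r9c5=9.
Step 3. [r5c8∈{4,6,8}] col 8 places 6 nowhere but r5c8, so r5c8=6.
Step 4. [r1c2∈{1,4,6,9}] 9 has one home in row 1: r1c2. So r1c2=9.
Step 5. [r5c5∈{2,8}] 2 has one home in box 5: r5c5, so r5c5=2.
Step 6. [r4c9∈{1,5,8}] row 4 places 5 nowhere but r4c9, so r4c9=5.
Step 7. [r9c8∈{8}] r9c8 has the single candidate 8, so r9c8=8.
Step 8. [r5c9∈{4,8}] row 5 places 4 nowhere but r5c9. So r5c9=4.
Step 9. [r1c5∈{1,4,5,6}] 4 has one home in row 1: r1c5. So r1c5=4.
Step 10. [r1c6∈{1,3,5}] across row 1, 5 lands solely at r1c6 ⇒ r1c6=5.
Step 11. [r9c6∈{1}] r9c6 is down to just 1. So r9c6=1.
Step 12. [r4c1∈{3,6}] row 4 places 3 nowhere but r4c1, so r4c1=3.
Step 13. [r1c1∈{6}] r1c1 is down to just 6 ⇒ r1c1=6.
Step 14. [r7c3∈{1,2}] across row 7, 1 lands solely at r7c3. So r7c3=1.
Step 15. [r1c9∈{1,3}] 1 has one home in row 1: r1c9 ⇒ r1c9=1.
Step 16. [r4c5∈{1,8}] box 5 places 8 nowhere but r4c5, so r4c5=8.
Step 17. [r2c4∈{1,6,9}] col 4 places 9 nowhere but r2c4. So r2c4=9.
Step 18. [r8c5∈{6,7}] r8c5 is the only open cell in col 5 admitting 7, so r8c5=7.
Step 19. [r2c7∈{4}] r2c7 has the single candidate 4, so r2c7=4.
Step 20. [r3c2∈{1,2,4}] in row 3, 4 fits only at r3c2. So r3c2=4.
Step 21. [r3c5∈{1,6}] 1 has one home in row 3: r3c5. So r3c5=1.
Step 22. [r3c9∈{3,6}] 6 has one home in row 3: r3c9, so r3c9=6.
Step 23. [r2c9∈{3}] nothing but 3 survives at r2c9. So r2c9=3.
Step 24. [r2c6∈{2}] only 2 remains possible at r2c6 ⇒ r2c6=2.
Step 25. [r6c2∈{2,8}] in col 2, 2 fits only at r6c2. So r6c2=2.
Step 26. [r3c6∈{3}] nothing but 3 survives at r3c6, so r3c6=3.
Step 27. [r9c9∈{7}] only 7 remains possible at r9c9 ⇒ r9c9=7.
Step 28. [r4c4∈{1}] r4c4's peers cover all but 1 ⇒ r4c4=1.
Step 29. [r7c6∈{8}] r7c6 has the single candidate 8 ⇒ r7c6=8.
Step 30. [r6c8∈{1}] only 1 remains possible at r6c8, so r6c8=1.
Step 31. [r2c5∈{6}] r2c5 has the single candidate 6 ⇒ r2c5=6.
Step 32. [r2c1∈{7}] r2c1 is down to just 7. So r2c1=7.
Step 33. [r5c3∈{7}] r5c3 is down to just 7 ⇒ r5c3=7.
Step 34. [r4c2∈{6}] nothing but 6 survives at r4c2, so r4c2=6.
Step 35. [r2c2∈{1}] only 1 remains possible at r2c2. So r2c2=1.
Step 36. [r7c8∈{4}] nothing but 4 survives at r7c8. So r7c8=4.
Step 37. [r9c7∈{5}] r9c7 is down to just 5 ⇒ r9c7=5.
Step 38. [r3c7∈{9}] r3c7's peers cover all but 9. So r3c7=9.
Step 39. [r8c4∈{6}] r8c4 is down to just 6 ⇒ r8c4=6.
Step 40. [r8c9∈{2}] r8c9's peers cover all but 2. So r8c9=2.
Step 41. [r5c2∈{8}] r5c2 has the single candidate 8 ⇒ r5c2=8.
Step 42. [r6c3∈{5}] nothing but 5 survives at r6c3, so r6c3=5.
Step 43. [r7c5∈{5}] r7c5 has the single candidate 5. So r7c5=5.
Step 44. [r6c9∈{8}] nothing but 8 survives at r6c9, so r6c9=8.
Step 45. [r8c8∈{3}] r8c8 has the single candidate 3. So r8c8=3.
Step 46. [r7c1∈{2}] r7c1 is down to just 2, so r7c1=2.
Step 47. [r9c3∈{6}] nothing but 6 survives at r9c3, so r9c3=6.
Step 48. [r1c3∈{3}] r1c3's peers cover all but 3, so r1c3=3.
Step 49. [r3c3∈{2}] r3c3 has the single candidate 2 ⇒ r3c3=2.

Answer: 6 9 3 7 4 5 8 2 1 / 7 1 8 9 6 2 4 5 3 / 5 4 2 8 1 3 9 7 6 / 3 6 4 1 8 7 2 9 5 / 1 8 7 5 2 9 3 6 4 / 9 2 5 4 3 6 7 1 8 / 2 7 1 3 5 8 6 4 9 / 8 5 9 6 7 4 1 3 2 / 4 3 6 2 9 1 5 8 7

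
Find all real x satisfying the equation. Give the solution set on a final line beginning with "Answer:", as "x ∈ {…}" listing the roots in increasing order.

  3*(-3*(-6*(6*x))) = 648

Step 1. [3*(-3*(-6*(6*x))) = 648] divide by the outer 3, so div: -3*(-6*(6*x)) = 216.
Step 2. [-3*(-6*(6*x)) = 216] LHS = -3·(…); ÷-3 both sides, so div: -6*(6*x) = -72.
Step 3. [-6*(6*x) = -72] -6·(inner) — divide through by -6, so div: 6*x = 12.
Step 4. [6*x = 12] leading coefficient 6: divide by 6, so div: x = 2.

Answer: x ∈ {2}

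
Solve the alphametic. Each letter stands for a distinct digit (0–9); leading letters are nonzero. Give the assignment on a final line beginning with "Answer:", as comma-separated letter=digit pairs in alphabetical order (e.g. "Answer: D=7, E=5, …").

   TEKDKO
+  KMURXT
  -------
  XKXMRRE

Step 1. [col 1: O + T ≡ E (mod 10)] no forcing yet in column 1 (carry-in 0); O=7 is free and consistent — try it, so O=7.
Step 2. [col 1: O + T ≡ E (mod 10)] E=6 is one option consistent with column 1 (O + T ≡ E (mod 10), carry-in 0) — take it, so E=6.
Step 3. [col 1: O + T ≡ E (mod 10)] column 1 reads O+T+carry(0)=E with O=7, E=6; with digits 6,7 already taken and all letters distinct, the only value for T is 9, so T=9.
Step 4. [col 2: K + X ≡ R (mod 10)] no forcing yet in column 2 (carry-in 1); X=1 is free and consistent — try it. So X=1.
Step 5. [col 2: K + X ≡ R (mod 10)] several values work for K in column 2 (K + X ≡ R (mod 10), carry-in 1); try K=2, so K=2.
Step 6. [col 2: K + X ≡ R (mod 10)] column 2 reads K+X+carry(1)=R with K=2, X=1; with digits 1,2,6,7,9 already taken and all letters distinct, the only value for R is 4, so R=4.
Step 7. [col 3: D + R ≡ R (mod 10)] column 3: given R=4, carry-in 0, and digits 1,2,4,6,7,9 already taken and all letters distinct, D+R≡R (mod 10) forces D=0. So D=0.
Step 8. [col 4: K + U ≡ M (mod 10)] column 4 reads K+U+carry(0)=M with K=2; with digits 0,1,2,4,6,7,9 already taken and all letters distinct, the only value for U is 3, so U=3.
Step 9. [col 4: K + U ≡ M (mod 10)] column 4 reads K+U+carry(0)=M with K=2, U=3; with digits 0,1,2,3,4,6,7,9 already taken and all letters distinct, the only value for M is 5 ⇒ M=5.

Answer: D=0, E=6, K=2, M=5, O=7, R=4, T=9, U=3, X=1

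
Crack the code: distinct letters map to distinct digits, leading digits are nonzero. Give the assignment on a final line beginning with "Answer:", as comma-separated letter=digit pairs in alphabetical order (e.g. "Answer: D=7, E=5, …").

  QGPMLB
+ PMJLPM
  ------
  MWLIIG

Step 1. [col 1: B + M ≡ G (mod 10)] M=6 is one option consistent with column 1 (B + M ≡ G (mod 10), carry-in 0) — take it ⇒ M=6.
Step 2. [col 1: B + M ≡ G (mod 10)] no forcing yet in column 1 (carry-in 0); G=0 is free and consistent — try it, so G=0.
Step 3. [col 1: B + M ≡ G (mod 10)] column 1 reads B+M+carry(0)=G with M=6, G=0; with digits 0,6 already taken and all letters distinct, the only value for B is 4, so B=4.
Step 4. [col 2: L + P ≡ I (mod 10)] I=9 is one option consistent with column 2 (L + P ≡ I (mod 10), carry-in 1) — take it ⇒ I=9.
Step 5. [col 2: L + P ≡ I (mod 10)] no forcing yet in column 2 (carry-in 1); P=5 is free and consistent — try it ⇒ P=5.
Step 6. [col 2: L + P ≡ I (mod 10)] from column 2 (P=5, I=9, carry-in 1, digits 0,4,5,6,9 already taken and all letters distinct): L must equal 3. So L=3.
Step 7. [col 4: P + J ≡ L (mod 10)] column 4 reads P+J+carry(0)=L with P=5, L=3; with digits 0,3,4,5,6,9 already taken and all letters distinct, the only value for J is 8 ⇒ J=8.
Step 8. [col 5: G + M ≡ W (mod 10)] in column 5 we have G+M≡W with carry-in 1; given G=0, M=6 and digits 0,3,4,5,6,8,9 already taken and all letters distinct, that pins W to 7 ⇒ W=7.
Step 9. [col 6: Q + P ≡ M (mod 10)] column 6: given P=5, M=6, carry-in 0, and digits 0,3,4,5,6,7,8,9 already taken and all letters distinct, Q+P≡M (mod 10) forces Q=1. So Q=1.

Answer: B=4, G=0, I=9, J=8, L=3, M=6, P=5, Q=1, W=7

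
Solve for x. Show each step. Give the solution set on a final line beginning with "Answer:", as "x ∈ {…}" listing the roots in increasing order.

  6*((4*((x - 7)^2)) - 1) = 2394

Step 1. [6*((4*((x - 7)^2)) - 1) = 2394] LHS = 6·(…); ÷6 both sides. So div: (4*((x - 7)^2)) - 1 = 399.
Step 2. [(4*((x - 7)^2)) - 1 = 399] 1 comes off first (add 1), so sub: 4*((x - 7)^2) = 400.
Step 3. [4*((x - 7)^2) = 400] leading coefficient 4: divide by 4. So div: (x - 7)^2 = 100.
Step 4. [(x - 7)^2 = 100] √ both sides: 100 ≥ 0 gives two branches. So sqrt: x - 7 = 10 or -10.
Step 5. [x - 7 = 10 or -10] 7 comes off first (add 7), so sub: x = 17 or -3.

Answer: x ∈ {-3, 17}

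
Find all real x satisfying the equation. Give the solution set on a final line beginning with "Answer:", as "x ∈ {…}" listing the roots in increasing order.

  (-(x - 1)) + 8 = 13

Step 1. [(-(x - 1)) + 8 = 13] 8 comes off first (subtract 8), so sub: -(x - 1) = 5.
Step 2. [-(x - 1) = 5] LHS negated; negate both sides ⇒ neg: x - 1 = -5.
Step 3. [x - 1 = -5] 1 comes off first (add 1). So sub: x = -4.

Answer: x ∈ {-4}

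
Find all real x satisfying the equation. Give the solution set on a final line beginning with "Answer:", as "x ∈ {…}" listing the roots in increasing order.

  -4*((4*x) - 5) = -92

Step 1. [-4*((4*x) - 5) = -92] leading coefficient -4: divide by -4 ⇒ div: (4*x) - 5 = 23.
Step 2. [(4*x) - 5 = 23] -5 is outermost — add 5 both sides ⇒ sub: 4*x = 28.
Step 3. [4*x = 28] 4·(inner) — divide through by 4, so div: x = 7.

Answer: x ∈ {7}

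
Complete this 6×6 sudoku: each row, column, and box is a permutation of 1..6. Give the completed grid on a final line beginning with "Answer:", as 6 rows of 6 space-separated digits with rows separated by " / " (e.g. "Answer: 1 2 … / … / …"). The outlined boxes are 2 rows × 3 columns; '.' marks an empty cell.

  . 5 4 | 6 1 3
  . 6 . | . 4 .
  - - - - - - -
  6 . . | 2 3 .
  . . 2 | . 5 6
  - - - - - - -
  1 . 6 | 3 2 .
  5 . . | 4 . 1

Step 1. [r4c1∈{3,4}] col 1 places 4 nowhere but r4c1, so r4c1=4.
Step 2. [r2c3∈{1,3}] r2c3 is the only open cell in row 2 admitting 1 ⇒ r2c3=1.
Step 3. [r2c6∈{2,5}] col 6 places 2 nowhere but r2c6, so r2c6=2.
Step 4. [r4c2∈{1,3}] 3 has one home in row 4: r4c2, so r4c2=3.
Step 5. [r3c3∈{5}] r3c3 is down to just 5 ⇒ r3c3=5.
Step 6. [r4c4∈{1}] only 1 remains possible at r4c4 ⇒ r4c4=1.
Step 7. [r3c2∈{1}] nothing but 1 survives at r3c2. So r3c2=1.
Step 8. [r6c3∈{3}] r6c3 has the single candidate 3, so r6c3=3.
Step 9. [r1c1∈{2}] r1c1 is down to just 2. So r1c1=2.
Step 10. [r5c6∈{5}] nothing but 5 survives at r5c6. So r5c6=5.
Step 11. [r2c1∈{3}] nothing but 3 survives at r2c1. So r2c1=3.
Step 12. [r5c2∈{4}] only 4 remains possible at r5c2 ⇒ r5c2=4.
Step 13. [r2c4∈{5}] r2c4's peers cover all but 5. So r2c4=5.
Step 14. [r6c5∈{6}] r6c5 has the single candidate 6. So r6c5=6.
Step 15. [r3c6∈{4}] only 4 remains possible at r3c6 ⇒ r3c6=4.
Step 16. [r6c2∈{2}] nothing but 2 survives at r6c2 ⇒ r6c2=2.

Answer: 2 5 4 6 1 3 / 3 6 1 5 4 2 / 6 1 5 2 3 4 / 4 3 2 1 5 6 / 1 4 6 3 2 5 / 5 2 3 4 6 1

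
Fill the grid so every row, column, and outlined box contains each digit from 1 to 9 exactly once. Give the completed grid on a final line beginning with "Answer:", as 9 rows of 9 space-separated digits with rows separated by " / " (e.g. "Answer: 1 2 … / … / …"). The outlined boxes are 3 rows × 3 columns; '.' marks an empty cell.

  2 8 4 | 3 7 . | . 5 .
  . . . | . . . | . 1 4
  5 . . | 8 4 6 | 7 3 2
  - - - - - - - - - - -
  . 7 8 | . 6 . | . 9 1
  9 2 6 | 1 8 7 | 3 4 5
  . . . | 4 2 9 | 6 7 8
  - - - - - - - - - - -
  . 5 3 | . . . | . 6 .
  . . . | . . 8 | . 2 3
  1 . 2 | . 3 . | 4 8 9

Step 1. [r9c6∈{5}] r9c6's peers cover all but 5, so r9c6=5.
Step 2. [r8c2∈{4,6,9}] col 2 places 4 nowhere but r8c2 ⇒ r8c2=4.
Step 3. [r8c3∈{7,9}] 9 has one home in box 7: r8c3 ⇒ r8c3=9.
Step 4. [r9c2∈{6}] nothing but 6 survives at r9c2, so r9c2=6.
Step 5. [r8c1∈{7}] r8c1 has the single candidate 7. So r8c1=7.
Step 6. [r8c5∈{1}] r8c5 is down to just 1 ⇒ r8c5=1.
Step 7. [r6c1∈{3}] r6c1's peers cover all but 3. So r6c1=3.
Step 8. [r2c6∈{2}] r2c6 is down to just 2, so r2c6=2.
Step 9. [r2c5∈{5,9}] in col 5, 5 fits only at r2c5. So r2c5=5.
Step 10. [r2c4∈{9}] nothing but 9 survives at r2c4. So r2c4=9.
Step 11. [r3c3∈{1}] r3c3's peers cover all but 1, so r3c3=1.
Step 12. [r9c4∈{7}] r9c4 is down to just 7 ⇒ r9c4=7.
Step 13. [r8c7∈{5}] r8c7's peers cover all but 5, so r8c7=5.
Step 14. [r1c6∈{1}] only 1 remains possible at r1c6, so r1c6=1.
Step 15. [r1c9∈{6}] nothing but 6 survives at r1c9, so r1c9=6.
Step 16. [r7c7∈{1}] r7c7 has the single candidate 1 ⇒ r7c7=1.
Step 17. [r7c1∈{8}] r7c1 is down to just 8 ⇒ r7c1=8.
Step 18. [r4c4∈{5}] r4c4 has the single candidate 5. So r4c4=5.
Step 19. [r4c6∈{3}] r4c6 is down to just 3 ⇒ r4c6=3.
Step 20. [r2c7∈{8}] only 8 remains possible at r2c7, so r2c7=8.
Step 21. [r8c4∈{6}] r8c4's peers cover all but 6, so r8c4=6.
Step 22. [r2c1∈{6}] r2c1 has the single candidate 6. So r2c1=6.
Step 23. [r6c2∈{1}] only 1 remains possible at r6c2, so r6c2=1.
Step 24. [r7c9∈{7}] only 7 remains possible at r7c9. So r7c9=7.
Step 25. [r4c7∈{2}] r4c7 is down to just 2. So r4c7=2.
Step 26. [r4c1∈{4}] r4c1 is down to just 4 ⇒ r4c1=4.
Step 27. [r1c7∈{9}] only 9 remains possible at r1c7 ⇒ r1c7=9.
Step 28. [r2c2∈{3}] nothing but 3 survives at r2c2, so r2c2=3.
Step 29. [r7c5∈{9}] r7c5 is down to just 9, so r7c5=9.
Step 30. [r3c2∈{9}] r3c2 is down to just 9 ⇒ r3c2=9.
Step 31. [r7c4∈{2}] r7c4 has the single candidate 2, so r7c4=2.
Step 32. [r7c6∈{4}] r7c6 is down to just 4 ⇒ r7c6=4.
Step 33. [r6c3∈{5}] r6c3 is down to just 5. So r6c3=5.
Step 34. [r2c3∈{7}] r2c3's peers cover all but 7. So r2c3=7.

Answer: 2 8 4 3 7 1 9 5 6 / 6 3 7 9 5 2 8 1 4 / 5 9 1 8 4 6 7 3 2 / 4 7 8 5 6 3 2 9 1 / 9 2 6 1 8 7 3 4 5 / 3 1 5 4 2 9 6 7 8 / 8 5 3 2 9 4 1 6 7 / 7 4 9 6 1 8 5 2 3 / 1 6 2 7 3 5 4 8 9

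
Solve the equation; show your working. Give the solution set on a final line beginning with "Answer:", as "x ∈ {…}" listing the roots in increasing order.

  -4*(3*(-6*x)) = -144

Step 1. [-4*(3*(-6*x)) = -144] -4·(inner) — divide through by -4 ⇒ div: 3*(-6*x) = 36.
Step 2. [3*(-6*x) = 36] 3·(inner) — divide through by 3, so div: -6*x = 12.
Step 3. [-6*x = 12] LHS = -6·(…); ÷-6 both sides, so div: x = -2.

Answer: x ∈ {-2}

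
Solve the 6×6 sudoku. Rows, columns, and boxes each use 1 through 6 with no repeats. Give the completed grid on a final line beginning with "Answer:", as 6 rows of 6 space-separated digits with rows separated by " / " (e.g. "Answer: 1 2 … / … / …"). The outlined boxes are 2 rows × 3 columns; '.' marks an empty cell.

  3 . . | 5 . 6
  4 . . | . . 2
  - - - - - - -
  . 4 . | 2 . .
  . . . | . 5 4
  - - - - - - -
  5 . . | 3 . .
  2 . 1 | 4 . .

Step 1. [r4c4∈{1,6}] r4c4 is the only open cell in col 4 admitting 6, so r4c4=6.
Step 2. [r5c2∈{6}] r5c2 has the single candidate 6. So r5c2=6.
Step 3. [r2c4∈{1}] r2c4's peers cover all but 1. So r2c4=1.
Step 4. [r3c6∈{1,3}] 3 has one home in col 6: r3c6. So r3c6=3.
Step 5. [r4c1∈{1}] r4c1 has the single candidate 1 ⇒ r4c1=1.
Step 6. [r1c3∈{2}] r1c3's peers cover all but 2 ⇒ r1c3=2.
Step 7. [r3c3∈{5,6}] across row 3, 5 lands solely at r3c3. So r3c3=5.
Step 8. [r5c5∈{1,2}] in row 5, 2 fits only at r5c5, so r5c5=2.
Step 9. [r4c3∈{3}] r4c3's peers cover all but 3 ⇒ r4c3=3.
Step 10. [r5c3∈{4}] nothing but 4 survives at r5c3. So r5c3=4.
Step 11. [r5c6∈{1}] nothing but 1 survives at r5c6. So r5c6=1.
Step 12. [r2c2∈{5}] only 5 remains possible at r2c2, so r2c2=5.
Step 13. [r6c6∈{5}] r6c6's peers cover all but 5. So r6c6=5.
Step 14. [r4c2∈{2}] r4c2 has the single candidate 2, so r4c2=2.
Step 15. [r3c5∈{1}] nothing but 1 survives at r3c5, so r3c5=1.
Step 16. [r1c5∈{4}] r1c5 is down to just 4 ⇒ r1c5=4.
Step 17. [r6c5∈{6}] r6c5's peers cover all but 6. So r6c5=6.
Step 18. [r2c5∈{3}] r2c5's peers cover all but 3 ⇒ r2c5=3.
Step 19. [r2c3∈{6}] r2c3 has the single candidate 6, so r2c3=6.
Step 20. [r1c2∈{1}] nothing but 1 survives at r1c2 ⇒ r1c2=1.
Step 21. [r3c1∈{6}] r3c1 is down to just 6 ⇒ r3c1=6.
Step 22. [r6c2∈{3}] r6c2's peers cover all but 3 ⇒ r6c2=3.

Answer: 3 1 2 5 4 6 / 4 5 6 1 3 2 / 6 4 5 2 1 3 / 1 2 3 6 5 4 / 5 6 4 3 2 1 / 2 3 1 4 6 5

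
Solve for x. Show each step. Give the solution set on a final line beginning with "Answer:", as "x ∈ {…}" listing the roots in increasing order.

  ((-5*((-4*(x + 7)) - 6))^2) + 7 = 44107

Step 1. [((-5*((-4*(x + 7)) - 6))^2) + 7 = 44107] the outer +7 inverts by subtracting 7 ⇒ sub: (-5*((-4*(x + 7)) - 6))^2 = 44100.
Step 2. [(-5*((-4*(x + 7)) - 6))^2 = 44100] 44100 ≥ 0, LHS is (·)² — take ±√ ⇒ sqrt: -5*((-4*(x + 7)) - 6) = 210 or -210.
Step 3. [-5*((-4*(x + 7)) - 6) = 210 or -210] -5 out front; divide by -5. So div: (-4*(x + 7)) - 6 = -42 or 42.
Step 4. [(-4*(x + 7)) - 6 = -42 or 42] -6 is outermost — add 6 both sides. So sub: -4*(x + 7) = -36 or 48.
Step 5. [-4*(x + 7) = -36 or 48] -4 out front; divide by -4. So div: x + 7 = 9 or -12.
Step 6. [x + 7 = 9 or -12] peel the +7: subtract 7 from each side. So sub: x = 2 or -19.

Answer: x ∈ {-19, 2}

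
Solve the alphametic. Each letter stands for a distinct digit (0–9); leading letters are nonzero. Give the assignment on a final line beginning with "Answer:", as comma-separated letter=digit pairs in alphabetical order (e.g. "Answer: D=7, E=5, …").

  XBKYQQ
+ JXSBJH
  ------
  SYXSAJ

Step 1. [col 1: Q + H ≡ J (mod 10)] column 1 (Q + H ≡ J (mod 10), carry-in 0) doesn't pin J yet; pick J=5 and continue, so J=5.
Step 2. [col 1: Q + H ≡ J (mod 10)] column 1 (Q + H ≡ J (mod 10), carry-in 0) doesn't pin H yet; pick H=2 and continue. So H=2.
Step 3. [col 1: Q + H ≡ J (mod 10)] in column 1 we have Q+H≡J with carry-in 0; given H=2, J=5 and digits 2,5 already taken and all letters distinct, that pins Q to 3. So Q=3.
Step 4. [col 2: Q + J ≡ A (mod 10)] column 2 reads Q+J+carry(0)=A with Q=3, J=5; with digits 2,3,5 already taken and all letters distinct, the only value for A is 8, so A=8.
Step 5. [col 3: Y + B ≡ S (mod 10)] S=6 is one option consistent with column 3 (Y + B ≡ S (mod 10), carry-in 0) — take it ⇒ S=6.
Step 6. [col 3: Y + B ≡ S (mod 10)] B=7 is one option consistent with column 3 (Y + B ≡ S (mod 10), carry-in 0) — take it, so B=7.
Step 7. [col 3: Y + B ≡ S (mod 10)] from column 3 (B=7, S=6, carry-in 0, digits 2,3,5,6,7,8 already taken and all letters distinct): Y must equal 9, so Y=9.
Step 8. [col 4: K + S ≡ X (mod 10)] column 4: given S=6, carry-in 1, and digits 2,3,5,6,7,8,9 already taken and all letters distinct, K+S≡X (mod 10) forces X=1. So X=1.
Step 9. [col 4: K + S ≡ X (mod 10)] in column 4 we have K+S≡X with carry-in 1; given S=6, X=1 and digits 1,2,3,5,6,7,8,9 already taken and all letters distinct, that pins K to 4. So K=4.

Answer: A=8, B=7, H=2, J=5, K=4, Q=3, S=6, X=1, Y=9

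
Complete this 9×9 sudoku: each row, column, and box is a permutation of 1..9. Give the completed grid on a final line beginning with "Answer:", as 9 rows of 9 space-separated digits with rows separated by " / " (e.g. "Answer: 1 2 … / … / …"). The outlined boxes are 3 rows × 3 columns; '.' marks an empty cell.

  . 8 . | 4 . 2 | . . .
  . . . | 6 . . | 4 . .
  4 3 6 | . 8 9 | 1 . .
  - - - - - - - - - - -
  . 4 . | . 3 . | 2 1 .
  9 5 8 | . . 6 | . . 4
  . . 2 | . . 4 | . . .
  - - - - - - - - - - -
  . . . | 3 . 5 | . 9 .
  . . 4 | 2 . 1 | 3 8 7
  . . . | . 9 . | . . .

Step 1. [r7c7∈{6}] only 6 remains possible at r7c7 ⇒ r7c7=6.
Step 2. [r4c3∈{7}] r4c3 has the single candidate 7. So r4c3=7.
Step 3. [r7c3∈{1}] only 1 remains possible at r7c3, so r7c3=1.
Step 4. [r6c7∈{5,7,8,9}] r6c7 is the only open cell in col 7 admitting 8. So r6c7=8.
Step 5. [r7c9∈{2}] nothing but 2 survives at r7c9. So r7c9=2.
Step 6. [r3c9∈{5}] nothing but 5 survives at r3c9 ⇒ r3c9=5.
Step 7. [r3c4∈{7}] only 7 remains possible at r3c4 ⇒ r3c4=7.
Step 8. [r6c8∈{3,5,6,7}] box 6 places 5 nowhere but r6c8 ⇒ r6c8=5.
Step 9. [r4c1∈{6}] r4c1's peers cover all but 6. So r4c1=6.
Step 10. [r7c2∈{7}] r7c2 is down to just 7. So r7c2=7.
Step 11. [r5c8∈{3,7}] across row 5, 3 lands solely at r5c8, so r5c8=3.
Step 12. [r4c9∈{9}] only 9 remains possible at r4c9. So r4c9=9.
Step 13. [r8c1∈{5}] r8c1's peers cover all but 5, so r8c1=5.
Step 14. [r6c2∈{1}] only 1 remains possible at r6c2, so r6c2=1.
Step 15. [r9c4∈{8}] nothing but 8 survives at r9c4. So r9c4=8.
Step 16. [r5c7∈{7}] r5c7 is down to just 7 ⇒ r5c7=7.
Step 17. [r1c9∈{3,6}] 3 has one home in row 1: r1c9, so r1c9=3.
Step 18. [r9c2∈{2,6}] row 9 places 6 nowhere but r9c2. So r9c2=6.
Step 19. [r2c2∈{2,9}] col 2 places 2 nowhere but r2c2 ⇒ r2c2=2.
Step 20. [r2c8∈{7}] r2c8 is down to just 7. So r2c8=7.
Step 21. [r2c3∈{5,9}] row 2 places 9 nowhere but r2c3, so r2c3=9.
Step 22. [r2c1∈{1}] nothing but 1 survives at r2c1 ⇒ r2c1=1.
Step 23. [r1c5∈{1,5}] row 1 places 1 nowhere but r1c5 ⇒ r1c5=1.
Step 24. [r6c1∈{3}] r6c1 has the single candidate 3 ⇒ r6c1=3.
Step 25. [r6c9∈{6}] nothing but 6 survives at r6c9, so r6c9=6.
Step 26. [r9c3∈{3}] r9c3's peers cover all but 3. So r9c3=3.
Step 27. [r6c5∈{7}] r6c5 is down to just 7 ⇒ r6c5=7.
Step 28. [r1c7∈{9}] r1c7's peers cover all but 9 ⇒ r1c7=9.
Step 29. [r9c9∈{1}] r9c9 is down to just 1 ⇒ r9c9=1.
Step 30. [r5c5∈{2}] r5c5 is down to just 2. So r5c5=2.
Step 31. [r2c6∈{3}] r2c6 has the single candidate 3 ⇒ r2c6=3.
Step 32. [r1c8∈{6}] r1c8's peers cover all but 6. So r1c8=6.
Step 33. [r9c1∈{2}] only 2 remains possible at r9c1, so r9c1=2.
Step 34. [r6c4∈{9}] r6c4 is down to just 9. So r6c4=9.
Step 35. [r9c8∈{4}] r9c8 is down to just 4, so r9c8=4.
Step 36. [r8c5∈{6}] r8c5's peers cover all but 6, so r8c5=6.
Step 37. [r1c1∈{7}] r1c1 has the single candidate 7. So r1c1=7.
Step 38. [r4c4∈{5}] r4c4's peers cover all but 5, so r4c4=5.
Step 39. [r9c7∈{5}] r9c7 has the single candidate 5, so r9c7=5.
Step 40. [r3c8∈{2}] only 2 remains possible at r3c8 ⇒ r3c8=2.
Step 41. [r8c2∈{9}] r8c2's peers cover all but 9. So r8c2=9.
Step 42. [r2c5∈{5}] r2c5 is down to just 5 ⇒ r2c5=5.
Step 43. [r9c6∈{7}] r9c6 has the single candidate 7 ⇒ r9c6=7.
Step 44. [r7c5∈{4}] only 4 remains possible at r7c5. So r7c5=4.
Step 45. [r5c4∈{1}] nothing but 1 survives at r5c4, so r5c4=1.
Step 46. [r7c1∈{8}] nothing but 8 survives at r7c1, so r7c1=8.
Step 47. [r2c9∈{8}] only 8 remains possible at r2c9 ⇒ r2c9=8.
Step 48. [r4c6∈{8}] r4c6 has the single candidate 8 ⇒ r4c6=8.
Step 49. [r1c3∈{5}] r1c3 is down to just 5, so r1c3=5.

Answer: 7 8 5 4 1 2 9 6 3 / 1 2 9 6 5 3 4 7 8 / 4 3 6 7 8 9 1 2 5 / 6 4 7 5 3 8 2 1 9 / 9 5 8 1 2 6 7 3 4 / 3 1 2 9 7 4 8 5 6 / 8 7 1 3 4 5 6 9 2 / 5 9 4 2 6 1 3 8 7 / 2 6 3 8 9 7 5 4 1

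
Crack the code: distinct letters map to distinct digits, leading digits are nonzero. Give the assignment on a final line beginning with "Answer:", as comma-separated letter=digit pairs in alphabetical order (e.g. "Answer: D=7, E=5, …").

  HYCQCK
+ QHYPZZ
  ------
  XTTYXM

Step 1. [col 1: K + Z ≡ M (mod 10)] several values work for Z in column 1 (K + Z ≡ M (mod 10), carry-in 0); try Z=1. So Z=1.
Step 2. [col 1: K + Z ≡ M (mod 10)] column 1 (K + Z ≡ M (mod 10), carry-in 0) doesn't pin M yet; pick M=0 and continue ⇒ M=0.
Step 3. [col 1: K + Z ≡ M (mod 10)] column 1: given Z=1, M=0, carry-in 0, and digits 0,1 already taken and all letters distinct, K+Z≡M (mod 10) forces K=9 ⇒ K=9.
Step 4. [col 2: C + Z ≡ X (mod 10)] column 2 (C + Z ≡ X (mod 10), carry-in 1) doesn't pin C yet; pick C=5 and continue ⇒ C=5.
Step 5. [col 2: C + Z ≡ X (mod 10)] from column 2 (C=5, Z=1, carry-in 1, digits 0,1,5,9 already taken and all letters distinct): X must equal 7, so X=7.
Step 6. [col 3: Q + P ≡ Y (mod 10)] column 3 (Q + P ≡ Y (mod 10), carry-in 0) doesn't pin Y yet; pick Y=8 and continue. So Y=8.
Step 7. [col 3: Q + P ≡ Y (mod 10)] column 3 (Q + P ≡ Y (mod 10), carry-in 0) doesn't pin P yet; pick P=6 and continue. So P=6.
Step 8. [col 3: Q + P ≡ Y (mod 10)] from column 3 (P=6, Y=8, carry-in 0, digits 0,1,5,6,7,8,9 already taken and all letters distinct): Q must equal 2 ⇒ Q=2.
Step 9. [col 4: C + Y ≡ T (mod 10)] column 4 reads C+Y+carry(0)=T with C=5, Y=8; with digits 0,1,2,5,6,7,8,9 already taken and all letters distinct, the only value for T is 3, so T=3.
Step 10. [col 5: Y + H ≡ T (mod 10)] column 5: given Y=8, T=3, carry-in 1, and digits 0,1,2,3,5,6,7,8,9 already taken and all letters distinct, Y+H≡T (mod 10) forces H=4 ⇒ H=4.

Answer: C=5, H=4, K=9, M=0, P=6, Q=2, T=3, X=7, Y=8, Z=1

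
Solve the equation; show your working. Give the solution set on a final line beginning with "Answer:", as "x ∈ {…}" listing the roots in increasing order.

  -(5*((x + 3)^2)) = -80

Step 1. [-(5*((x + 3)^2)) = -80] leading − — multiply by −1 ⇒ neg: 5*((x + 3)^2) = 80.
Step 2. [5*((x + 3)^2) = 80] LHS = 5·(…); ÷5 both sides ⇒ div: (x + 3)^2 = 16.
Step 3. [(x + 3)^2 = 16] √ both sides: 16 ≥ 0 gives two branches. So sqrt: x + 3 = 4 or -4.
Step 4. [x + 3 = 4 or -4] peel the +3: subtract 3 from each side, so sub: x = 1 or -7.

Answer: x ∈ {-7, 1}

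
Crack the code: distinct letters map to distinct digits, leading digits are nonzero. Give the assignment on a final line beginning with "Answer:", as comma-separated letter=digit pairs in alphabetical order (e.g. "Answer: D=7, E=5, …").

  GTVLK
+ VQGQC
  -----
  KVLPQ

Step 1. [col 1: K + C ≡ Q (mod 10)] no forcing yet in column 1 (carry-in 0); C=7 is free and consistent — try it ⇒ C=7.
Step 2. [col 1: K + C ≡ Q (mod 10)] several values work for Q in column 1 (K + C ≡ Q (mod 10), carry-in 0); try Q=3, so Q=3.
Step 3. [col 1: K + C ≡ Q (mod 10)] in column 1 we have K+C≡Q with carry-in 0; given C=7, Q=3 and digits 3,7 already taken and all letters distinct, that pins K to 6, so K=6.
Step 4. [col 2: L + Q ≡ P (mod 10)] no forcing yet in column 2 (carry-in 1); P=9 is free and consistent — try it. So P=9.
Step 5. [col 2: L + Q ≡ P (mod 10)] column 2 reads L+Q+carry(1)=P with Q=3, P=9; with digits 3,6,7,9 already taken and all letters distinct, the only value for L is 5. So L=5.
Step 6. [col 3: V + G ≡ L (mod 10)] column 3 (V + G ≡ L (mod 10), carry-in 0) doesn't pin V yet; pick V=1 and continue ⇒ V=1.
Step 7. [col 3: V + G ≡ L (mod 10)] column 3 reads V+G+carry(0)=L with V=1, L=5; with digits 1,3,5,6,7,9 already taken and all letters distinct, the only value for G is 4. So G=4.
Step 8. [col 4: T + Q ≡ V (mod 10)] from column 4 (Q=3, V=1, carry-in 0, digits 1,3,4,5,6,7,9 already taken and all letters distinct): T must equal 8 ⇒ T=8.

Answer: C=7, G=4, K=6, L=5, P=9, Q=3, T=8, V=1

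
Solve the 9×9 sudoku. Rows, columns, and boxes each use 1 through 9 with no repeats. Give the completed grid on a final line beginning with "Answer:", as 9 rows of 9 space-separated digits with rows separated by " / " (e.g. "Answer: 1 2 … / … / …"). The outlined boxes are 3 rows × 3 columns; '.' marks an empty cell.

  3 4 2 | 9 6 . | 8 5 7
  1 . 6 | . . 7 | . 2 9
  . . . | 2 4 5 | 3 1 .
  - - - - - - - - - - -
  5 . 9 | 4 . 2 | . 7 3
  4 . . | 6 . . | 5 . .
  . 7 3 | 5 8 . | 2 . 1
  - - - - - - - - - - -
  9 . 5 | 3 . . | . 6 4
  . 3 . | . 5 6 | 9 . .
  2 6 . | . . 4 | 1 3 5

Step 1. [r4c2∈{1,8}] across row 4, 8 lands solely at r4c2, so r4c2=8.
Step 2. [r5c5∈{1,3,7,9}] across row 5, 7 lands solely at r5c5 ⇒ r5c5=7.
Step 3. [r8c8∈{8}] r8c8's peers cover all but 8, so r8c8=8.
Step 4. [r8c1∈{7}] r8c1 is down to just 7, so r8c1=7.
Step 5. [r7c2∈{1}] r7c2 has the single candidate 1 ⇒ r7c2=1.
Step 6. [r6c6∈{9}] r6c6's peers cover all but 9. So r6c6=9.
Step 7. [r9c3∈{8}] only 8 remains possible at r9c3. So r9c3=8.
Step 8. [r4c5∈{1}] r4c5's peers cover all but 1 ⇒ r4c5=1.
Step 9. [r9c5∈{9}] only 9 remains possible at r9c5, so r9c5=9.
Step 10. [r9c4∈{7}] r9c4's peers cover all but 7, so r9c4=7.
Step 11. [r8c9∈{2}] r8c9 has the single candidate 2. So r8c9=2.
Step 12. [r2c7∈{4}] nothing but 4 survives at r2c7, so r2c7=4.
Step 13. [r6c1∈{6}] r6c1 is down to just 6 ⇒ r6c1=6.
Step 14. [r3c1∈{8}] r3c1 is down to just 8 ⇒ r3c1=8.
Step 15. [r5c3∈{1}] only 1 remains possible at r5c3 ⇒ r5c3=1.
Step 16. [r4c7∈{6}] r4c7 has the single candidate 6. So r4c7=6.
Step 17. [r7c6∈{8}] r7c6 has the single candidate 8 ⇒ r7c6=8.
Step 18. [r7c5∈{2}] r7c5 has the single candidate 2 ⇒ r7c5=2.
Step 19. [r3c3∈{7}] r3c3 is down to just 7 ⇒ r3c3=7.
Step 20. [r1c6∈{1}] r1c6's peers cover all but 1, so r1c6=1.
Step 21. [r6c8∈{4}] r6c8 is down to just 4, so r6c8=4.
Step 22. [r5c6∈{3}] nothing but 3 survives at r5c6, so r5c6=3.
Step 23. [r2c5∈{3}] only 3 remains possible at r2c5, so r2c5=3.
Step 24. [r8c4∈{1}] only 1 remains possible at r8c4 ⇒ r8c4=1.
Step 25. [r5c2∈{2}] r5c2's peers cover all but 2, so r5c2=2.
Step 26. [r5c9∈{8}] r5c9 has the single candidate 8 ⇒ r5c9=8.
Step 27. [r3c9∈{6}] r3c9's peers cover all but 6, so r3c9=6.
Step 28. [r2c2∈{5}] r2c2's peers cover all but 5, so r2c2=5.
Step 29. [r3c2∈{9}] r3c2 has the single candidate 9, so r3c2=9.
Step 30. [r7c7∈{7}] r7c7's peers cover all but 7. So r7c7=7.
Step 31. [r2c4∈{8}] only 8 remains possible at r2c4, so r2c4=8.
Step 32. [r5c8∈{9}] r5c8 is down to just 9 ⇒ r5c8=9.
Step 33. [r8c3∈{4}] r8c3's peers cover all but 4, so r8c3=4.

Answer: 3 4 2 9 6 1 8 5 7 / 1 5 6 8 3 7 4 2 9 / 8 9 7 2 4 5 3 1 6 / 5 8 9 4 1 2 6 7 3 / 4 2 1 6 7 3 5 9 8 / 6 7 3 5 8 9 2 4 1 / 9 1 5 3 2 8 7 6 4 / 7 3 4 1 5 6 9 8 2 / 2 6 8 7 9 4 1 3 5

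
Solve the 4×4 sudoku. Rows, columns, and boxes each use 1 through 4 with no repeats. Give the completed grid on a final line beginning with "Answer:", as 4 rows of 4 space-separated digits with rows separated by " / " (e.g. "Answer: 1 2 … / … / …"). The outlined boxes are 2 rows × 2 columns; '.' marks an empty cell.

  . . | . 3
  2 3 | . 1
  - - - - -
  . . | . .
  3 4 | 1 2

Step 1. [r2c3∈{4}] r2c3's peers cover all but 4 ⇒ r2c3=4.
Step 2. [r1c2∈{1}] nothing but 1 survives at r1c2. So r1c2=1.
Step 3. [r3c2∈{2}] only 2 remains possible at r3c2, so r3c2=2.
Step 4. [r3c1∈{1}] only 1 remains possible at r3c1 ⇒ r3c1=1.
Step 5. [r3c3∈{3}] r3c3 has the single candidate 3 ⇒ r3c3=3.
Step 6. [r1c3∈{2}] nothing but 2 survives at r1c3. So r1c3=2.
Step 7. [r1c1∈{4}] only 4 remains possible at r1c1. So r1c1=4.
Step 8. [r3c4∈{4}] r3c4's peers cover all but 4 ⇒ r3c4=4.

Answer: 4 1 2 3 / 2 3 4 1 / 1 2 3 4 / 3 4 1 2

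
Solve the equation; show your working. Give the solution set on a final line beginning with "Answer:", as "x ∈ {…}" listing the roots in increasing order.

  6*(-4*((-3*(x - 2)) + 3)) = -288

Step 1. [6*(-4*((-3*(x - 2)) + 3)) = -288] leading coefficient 6: divide by 6. So div: -4*((-3*(x - 2)) + 3) = -48.
Step 2. [-4*((-3*(x - 2)) + 3) = -48] LHS = -4·(…); ÷-4 both sides. So div: (-3*(x - 2)) + 3 = 12.
Step 3. [(-3*(x - 2)) + 3 = 12] -3 divides every term; factor it out. So factor: (x - 2) - 1 = -4.
Step 4. [(x - 2) - 1 = -4] peel the -1: add 1 from each side. So sub: x - 2 = -3.
Step 5. [x - 2 = -3] the outer -2 inverts by adding 2 ⇒ sub: x = -1.

Answer: x ∈ {-1}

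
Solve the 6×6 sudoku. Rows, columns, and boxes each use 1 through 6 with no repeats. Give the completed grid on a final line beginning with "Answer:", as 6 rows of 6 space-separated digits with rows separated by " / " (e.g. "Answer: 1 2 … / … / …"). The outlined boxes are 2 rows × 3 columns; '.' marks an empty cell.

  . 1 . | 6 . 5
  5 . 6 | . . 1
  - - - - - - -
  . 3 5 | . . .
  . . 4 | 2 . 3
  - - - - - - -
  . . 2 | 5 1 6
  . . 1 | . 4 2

Step 1. [r4c2∈{6}] nothing but 6 survives at r4c2 ⇒ r4c2=6.
Step 2. [r1c1∈{2,3,4}] in row 1, 4 fits only at r1c1 ⇒ r1c1=4.
Step 3. [r2c4∈{3,4}] in row 2, 4 fits only at r2c4. So r2c4=4.
Step 4. [r1c5∈{2,3}] across row 1, 2 lands solely at r1c5 ⇒ r1c5=2.
Step 5. [r6c1∈{3,6}] across row 6, 6 lands solely at r6c1, so r6c1=6.
Step 6. [r3c4∈{1}] r3c4's peers cover all but 1. So r3c4=1.
Step 7. [r1c3∈{3}] r1c3 has the single candidate 3, so r1c3=3.
Step 8. [r3c1∈{2}] r3c1's peers cover all but 2. So r3c1=2.
Step 9. [r2c5∈{3}] r2c5's peers cover all but 3, so r2c5=3.
Step 10. [r6c4∈{3}] r6c4's peers cover all but 3. So r6c4=3.
Step 11. [r4c1∈{1}] nothing but 1 survives at r4c1 ⇒ r4c1=1.
Step 12. [r4c5∈{5}] nothing but 5 survives at r4c5, so r4c5=5.
Step 13. [r5c2∈{4}] only 4 remains possible at r5c2. So r5c2=4.
Step 14. [r3c6∈{4}] r3c6's peers cover all but 4, so r3c6=4.
Step 15. [r6c2∈{5}] only 5 remains possible at r6c2. So r6c2=5.
Step 16. [r3c5∈{6}] r3c5 is down to just 6. So r3c5=6.
Step 17. [r2c2∈{2}] nothing but 2 survives at r2c2, so r2c2=2.
Step 18. [r5c1∈{3}] r5c1's peers cover all but 3 ⇒ r5c1=3.

Answer: 4 1 3 6 2 5 / 5 2 6 4 3 1 / 2 3 5 1 6 4 / 1 6 4 2 5 3 / 3 4 2 5 1 6 / 6 5 1 3 4 2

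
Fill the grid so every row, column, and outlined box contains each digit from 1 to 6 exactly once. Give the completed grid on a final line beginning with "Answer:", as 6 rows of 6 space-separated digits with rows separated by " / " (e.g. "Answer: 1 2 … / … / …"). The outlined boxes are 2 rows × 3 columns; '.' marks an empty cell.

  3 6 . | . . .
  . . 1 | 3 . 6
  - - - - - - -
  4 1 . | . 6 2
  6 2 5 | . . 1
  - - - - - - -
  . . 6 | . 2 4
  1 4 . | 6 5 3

Step 1. [r1c4∈{1,2,4,5}] r1c4 is the only open cell in col 4 admitting 2. So r1c4=2.
Step 2. [r5c1∈{5}] r5c1 has the single candidate 5. So r5c1=5.
Step 3. [r2c5∈{4}] r2c5's peers cover all but 4. So r2c5=4.
Step 4. [r1c6∈{5}] r1c6 is down to just 5. So r1c6=5.
Step 5. [r2c2∈{5}] only 5 remains possible at r2c2. So r2c2=5.
Step 6. [r3c4∈{5}] only 5 remains possible at r3c4, so r3c4=5.
Step 7. [r5c2∈{3}] r5c2 has the single candidate 3. So r5c2=3.
Step 8. [r1c5∈{1}] r1c5 has the single candidate 1. So r1c5=1.
Step 9. [r5c4∈{1}] r5c4 is down to just 1, so r5c4=1.
Step 10. [r4c4∈{4}] r4c4 is down to just 4, so r4c4=4.
Step 11. [r4c5∈{3}] nothing but 3 survives at r4c5 ⇒ r4c5=3.
Step 12. [r6c3∈{2}] nothing but 2 survives at r6c3. So r6c3=2.
Step 13. [r2c1∈{2}] r2c1's peers cover all but 2 ⇒ r2c1=2.
Step 14. [r1c3∈{4}] nothing but 4 survives at r1c3. So r1c3=4.
Step 15. [r3c3∈{3}] r3c3 has the single candidate 3 ⇒ r3c3=3.

Answer: 3 6 4 2 1 5 / 2 5 1 3 4 6 / 4 1 3 5 6 2 / 6 2 5 4 3 1 / 5 3 6 1 2 4 / 1 4 2 6 5 3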